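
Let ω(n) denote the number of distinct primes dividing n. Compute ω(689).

689 = 13 · 53
689 = 13 · 53, which has 2 distinct prime factors.

2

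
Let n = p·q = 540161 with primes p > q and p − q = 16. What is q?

Since p = q + 16, we have 540161 = q(q + 16), so q² + 16q − 540161 = 0.
Discriminant: 16² + 4·540161 = 256 + 2160644 = 2160900; √2160900 = 1470.
q = (−16 + 1470)/2 = 727, and p = q + 16 = 743.
Check: 727 · 743 = 540161.

727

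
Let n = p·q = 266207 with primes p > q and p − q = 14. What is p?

Since p = q + 14, we have 266207 = q(q + 14), so q² + 14q − 266207 = 0.
Discriminant: 14² + 4·266207 = 196 + 1064828 = 1065024; √1065024 = 1032.
q = (−14 + 1032)/2 = 509, and p = q + 14 = 523.
Check: 509 · 523 = 266207.

523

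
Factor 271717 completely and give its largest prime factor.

89

271717 = 43 · 6319
6319 = 71 · 89
89 is prime.
So 271717 = 43 · 71 · 89; the largest prime factor is 89.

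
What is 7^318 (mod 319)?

53

7^1 ≡ 7 (mod 319)
7^2 ≡ 7^2 = 49 ≡ 49 (mod 319)
7^4 ≡ 49^2 = 2401 ≡ 168 (mod 319)
7^8 ≡ 168^2 = 28224 ≡ 152 (mod 319)
7^16 ≡ 152^2 = 23104 ≡ 136 (mod 319)
7^32 ≡ 136^2 = 18496 ≡ 313 (mod 319)
7^64 ≡ 313^2 = 97969 ≡ 36 (mod 319)
7^128 ≡ 36^2 = 1296 ≡ 20 (mod 319)
7^256 ≡ 20^2 = 400 ≡ 81 (mod 319)
318 = 256 + 32 + 16 + 8 + 4 + 2 in binary powers of 2.
So 7^318 ≡ 81 · 313 · 136 · 152 · 168 · 49 ≡ 53 (mod 319).
Since 53 ≠ 1, base 7 is a Fermat witness: 319 is composite.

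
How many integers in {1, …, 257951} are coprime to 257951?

243360

Factor: 257951 = 31 · 53 · 157.
φ(257951) = (31−1) · (53−1) · (157−1) = 30 · 52 · 156 = 243360.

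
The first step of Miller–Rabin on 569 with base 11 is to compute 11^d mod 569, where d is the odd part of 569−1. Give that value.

569 − 1 = 568 = 2^3 · 71, so d = 71.
11^1 ≡ 11 (mod 569)
11^2 ≡ 11^2 = 121 ≡ 121 (mod 569)
11^4 ≡ 121^2 = 14641 ≡ 416 (mod 569)
11^8 ≡ 416^2 = 173056 ≡ 80 (mod 569)
11^16 ≡ 80^2 = 6400 ≡ 141 (mod 569)
11^32 ≡ 141^2 = 19881 ≡ 535 (mod 569)
11^64 ≡ 535^2 = 286225 ≡ 18 (mod 569)
71 = 64 + 4 + 2 + 1 in binary powers of 2.
So 11^71 ≡ 18 · 416 · 121 · 11 ≡ 493 (mod 569).
Squaring chain: 493 → 86 → 568; reaches −1, so base 11 does not prove 569 composite.

493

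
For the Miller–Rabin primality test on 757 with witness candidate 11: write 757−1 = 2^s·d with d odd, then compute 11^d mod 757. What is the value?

757 − 1 = 756 = 2^2 · 189, so d = 189.
11^1 ≡ 11 (mod 757)
11^2 ≡ 11^2 = 121 ≡ 121 (mod 757)
11^4 ≡ 121^2 = 14641 ≡ 258 (mod 757)
11^8 ≡ 258^2 = 66564 ≡ 705 (mod 757)
11^16 ≡ 705^2 = 497025 ≡ 433 (mod 757)
11^32 ≡ 433^2 = 187489 ≡ 510 (mod 757)
11^64 ≡ 510^2 = 260100 ≡ 449 (mod 757)
11^128 ≡ 449^2 = 201601 ≡ 239 (mod 757)
189 = 128 + 32 + 16 + 8 + 4 + 1 in binary powers of 2.
So 11^189 ≡ 239 · 510 · 433 · 705 · 258 · 11 ≡ 1 (mod 757).
Since 11^d ≡ 1 (mod 757), base 11 does not prove 757 composite.

1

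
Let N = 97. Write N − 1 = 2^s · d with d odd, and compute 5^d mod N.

97 − 1 = 96 = 2^5 · 3, so d = 3.
5^1 ≡ 5 (mod 97)
5^2 ≡ 5^2 = 25 ≡ 25 (mod 97)
3 = 2 + 1 in binary powers of 2.
So 5^3 ≡ 25 · 5 ≡ 28 (mod 97).
Squaring chain: 28 → 8 → 64 → 22 → 96; reaches −1, so base 5 does not prove 97 composite.

28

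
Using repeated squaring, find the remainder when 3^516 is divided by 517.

487

3^1 ≡ 3 (mod 517)
3^2 ≡ 3^2 = 9 ≡ 9 (mod 517)
3^4 ≡ 9^2 = 81 ≡ 81 (mod 517)
3^8 ≡ 81^2 = 6561 ≡ 357 (mod 517)
3^16 ≡ 357^2 = 127449 ≡ 267 (mod 517)
3^32 ≡ 267^2 = 71289 ≡ 460 (mod 517)
3^64 ≡ 460^2 = 211600 ≡ 147 (mod 517)
3^128 ≡ 147^2 = 21609 ≡ 412 (mod 517)
3^256 ≡ 412^2 = 169744 ≡ 168 (mod 517)
3^512 ≡ 168^2 = 28224 ≡ 306 (mod 517)
516 = 512 + 4 in binary powers of 2.
So 3^516 ≡ 306 · 81 ≡ 487 (mod 517).
Since 487 ≠ 1, base 3 is a Fermat witness: 517 is composite.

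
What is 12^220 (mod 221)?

12^1 ≡ 12 (mod 221)
12^2 ≡ 12^2 = 144 ≡ 144 (mod 221)
12^4 ≡ 144^2 = 20736 ≡ 183 (mod 221)
12^8 ≡ 183^2 = 33489 ≡ 118 (mod 221)
12^16 ≡ 118^2 = 13924 ≡ 1 (mod 221)
12^32 ≡ 1^2 = 1 ≡ 1 (mod 221)
12^64 ≡ 1^2 = 1 ≡ 1 (mod 221)
12^128 ≡ 1^2 = 1 ≡ 1 (mod 221)
220 = 128 + 64 + 16 + 8 + 4 in binary powers of 2.
So 12^220 ≡ 1 · 1 · 1 · 118 · 183 ≡ 157 (mod 221).
Since 157 ≠ 1, base 12 is a Fermat witness: 221 is composite.

157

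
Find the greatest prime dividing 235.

235 = 5 · 47
47 is prime.
So 235 = 5 · 47; the largest prime factor is 47.

47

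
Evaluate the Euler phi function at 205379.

201898

Factor: 205379 = 59^3.
φ(205379) = 59^2·(59−1) = 201898.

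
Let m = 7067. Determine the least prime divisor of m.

7067 is odd.
Digit sum 20, not divisible by 3.
Ends in 7: not divisible by 5.
7: 7067 = 7·1009 + 4
11: 7067 = 11·642 + 5
13: 7067 = 13·543 + 8
17: 7067 = 17·415 + 12
19: 7067 = 19·371 + 18
23: 7067 = 23·307 + 6
29: 7067 = 29·243 + 20
31: 7067 = 31·227 + 30
37: 7067 = 37·191

37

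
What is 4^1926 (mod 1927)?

1390

4^1 ≡ 4 (mod 1927)
4^2 ≡ 4^2 = 16 ≡ 16 (mod 1927)
4^4 ≡ 16^2 = 256 ≡ 256 (mod 1927)
4^8 ≡ 256^2 = 65536 ≡ 18 (mod 1927)
4^16 ≡ 18^2 = 324 ≡ 324 (mod 1927)
4^32 ≡ 324^2 = 104976 ≡ 918 (mod 1927)
4^64 ≡ 918^2 = 842724 ≡ 625 (mod 1927)
4^128 ≡ 625^2 = 390625 ≡ 1371 (mod 1927)
4^256 ≡ 1371^2 = 1879641 ≡ 816 (mod 1927)
4^512 ≡ 816^2 = 665856 ≡ 1041 (mod 1927)
4^1024 ≡ 1041^2 = 1083681 ≡ 707 (mod 1927)
1926 = 1024 + 512 + 256 + 128 + 4 + 2 in binary powers of 2.
So 4^1926 ≡ 707 · 1041 · 816 · 1371 · 256 · 16 ≡ 1390 (mod 1927).
Since 1390 ≠ 1, base 4 is a Fermat witness: 1927 is composite.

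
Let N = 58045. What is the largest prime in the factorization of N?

47

58045 = 5 · 11609
11609 = 13 · 893
893 = 19 · 47
47 is prime.
So 58045 = 5 · 13 · 19 · 47; the largest prime factor is 47.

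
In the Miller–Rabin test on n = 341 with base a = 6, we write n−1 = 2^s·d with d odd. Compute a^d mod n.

341 − 1 = 340 = 2^2 · 85, so d = 85.
6^1 ≡ 6 (mod 341)
6^2 ≡ 6^2 = 36 ≡ 36 (mod 341)
6^4 ≡ 36^2 = 1296 ≡ 273 (mod 341)
6^8 ≡ 273^2 = 74529 ≡ 191 (mod 341)
6^16 ≡ 191^2 = 36481 ≡ 335 (mod 341)
6^32 ≡ 335^2 = 112225 ≡ 36 (mod 341)
6^64 ≡ 36^2 = 1296 ≡ 273 (mod 341)
85 = 64 + 16 + 4 + 1 in binary powers of 2.
So 6^85 ≡ 273 · 335 · 273 · 6 ≡ 285 (mod 341).
Squaring chain: 285 → 67; never reaches −1, so base 6 is a Miller–Rabin witness that 341 is composite.

285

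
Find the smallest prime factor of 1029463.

1029463 is odd.
Digit sum 25, not divisible by 3.
Ends in 3: not divisible by 5.
7: 1029463 = 7·147066 + 1
11: 1029463 = 11·93587 + 6
13: 1029463 = 13·79189 + 6
17: 1029463 = 17·60556 + 11
19: 1029463 = 19·54182 + 5
23: 1029463 = 23·44759 + 6
29: 1029463 = 29·35498 + 21
31: 1029463 = 31·33208 + 15
37: 1029463 = 37·27823 + 12
41: 1029463 = 41·25108 + 35
43: 1029463 = 43·23941

43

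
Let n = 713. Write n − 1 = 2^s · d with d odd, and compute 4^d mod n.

713 − 1 = 712 = 2^3 · 89, so d = 89.
4^1 ≡ 4 (mod 713)
4^2 ≡ 4^2 = 16 ≡ 16 (mod 713)
4^4 ≡ 16^2 = 256 ≡ 256 (mod 713)
4^8 ≡ 256^2 = 65536 ≡ 653 (mod 713)
4^16 ≡ 653^2 = 426409 ≡ 35 (mod 713)
4^32 ≡ 35^2 = 1225 ≡ 512 (mod 713)
4^64 ≡ 512^2 = 262144 ≡ 473 (mod 713)
89 = 64 + 16 + 8 + 1 in binary powers of 2.
So 4^89 ≡ 473 · 35 · 653 · 4 ≡ 349 (mod 713).
Squaring chain: 349 → 591 → 624; never reaches −1, so base 4 is a Miller–Rabin witness that 713 is composite.

349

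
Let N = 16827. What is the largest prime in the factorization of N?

79

16827 = 3 · 5609
5609 = 71 · 79
79 is prime.
So 16827 = 3 · 71 · 79; the largest prime factor is 79.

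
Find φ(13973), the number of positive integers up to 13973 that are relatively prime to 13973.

Factor: 13973 = 89 · 157.
φ(13973) = (89−1) · (157−1) = 88 · 156 = 13728.

13728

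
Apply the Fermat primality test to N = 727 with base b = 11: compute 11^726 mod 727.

11^1 ≡ 11 (mod 727)
11^2 ≡ 11^2 = 121 ≡ 121 (mod 727)
11^4 ≡ 121^2 = 14641 ≡ 101 (mod 727)
11^8 ≡ 101^2 = 10201 ≡ 23 (mod 727)
11^16 ≡ 23^2 = 529 ≡ 529 (mod 727)
11^32 ≡ 529^2 = 279841 ≡ 673 (mod 727)
11^64 ≡ 673^2 = 452929 ≡ 8 (mod 727)
11^128 ≡ 8^2 = 64 ≡ 64 (mod 727)
11^256 ≡ 64^2 = 4096 ≡ 461 (mod 727)
11^512 ≡ 461^2 = 212521 ≡ 237 (mod 727)
726 = 512 + 128 + 64 + 16 + 4 + 2 in binary powers of 2.
So 11^726 ≡ 237 · 64 · 8 · 529 · 101 · 121 ≡ 1 (mod 727).
Since the result is 1, base 11 gives no evidence that 727 is composite.

1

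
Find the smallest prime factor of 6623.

37

6623 is odd.
Digit sum 17, not divisible by 3.
Ends in 3: not divisible by 5.
7: 6623 = 7·946 + 1
11: 6623 = 11·602 + 1
13: 6623 = 13·509 + 6
17: 6623 = 17·389 + 10
19: 6623 = 19·348 + 11
23: 6623 = 23·287 + 22
29: 6623 = 29·228 + 11
31: 6623 = 31·213 + 20
37: 6623 = 37·179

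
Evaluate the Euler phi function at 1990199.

1938816

Factor: 1990199 = 73 · 137 · 199.
φ(1990199) = (73−1) · (137−1) · (199−1) = 72 · 136 · 198 = 1938816.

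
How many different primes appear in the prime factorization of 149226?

149226 = 2 · 74613
74613 = 3 · 24871
24871 = 7 · 3553
3553 = 11 · 323
323 = 17 · 19
149226 = 2 · 3 · 7 · 11 · 17 · 19, which has 6 distinct prime factors.

6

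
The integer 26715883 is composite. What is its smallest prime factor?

73

26715883 is odd.
Digit sum 40, not divisible by 3.
Ends in 3: not divisible by 5.
7: 26715883 = 7·3816554 + 5
11: 26715883 = 11·2428716 + 7
13: 26715883 = 13·2055067 + 12
17: 26715883 = 17·1571522 + 9
19: 26715883 = 19·1406099 + 2
23: 26715883 = 23·1161560 + 3
29: 26715883 = 29·921237 + 10
31: 26715883 = 31·861802 + 21
37: 26715883 = 37·722050 + 33
41: 26715883 = 41·651606 + 37
43: 26715883 = 43·621299 + 26
47: 26715883 = 47·568423 + 2
53: 26715883 = 53·504073 + 14
59: 26715883 = 59·452811 + 34
61: 26715883 = 61·437965 + 18
67: 26715883 = 67·398744 + 35
71: 26715883 = 71·376280 + 3
73: 26715883 = 73·365971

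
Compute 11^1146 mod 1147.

593

11^1 ≡ 11 (mod 1147)
11^2 ≡ 11^2 = 121 ≡ 121 (mod 1147)
11^4 ≡ 121^2 = 14641 ≡ 877 (mod 1147)
11^8 ≡ 877^2 = 769129 ≡ 639 (mod 1147)
11^16 ≡ 639^2 = 408321 ≡ 1136 (mod 1147)
11^32 ≡ 1136^2 = 1290496 ≡ 121 (mod 1147)
11^64 ≡ 121^2 = 14641 ≡ 877 (mod 1147)
11^128 ≡ 877^2 = 769129 ≡ 639 (mod 1147)
11^256 ≡ 639^2 = 408321 ≡ 1136 (mod 1147)
11^512 ≡ 1136^2 = 1290496 ≡ 121 (mod 1147)
11^1024 ≡ 121^2 = 14641 ≡ 877 (mod 1147)
1146 = 1024 + 64 + 32 + 16 + 8 + 2 in binary powers of 2.
So 11^1146 ≡ 877 · 877 · 121 · 1136 · 639 · 121 ≡ 593 (mod 1147).
Since 593 ≠ 1, base 11 is a Fermat witness: 1147 is composite.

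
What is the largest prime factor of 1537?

1537 = 29 · 53
53 is prime.
So 1537 = 29 · 53; the largest prime factor is 53.

53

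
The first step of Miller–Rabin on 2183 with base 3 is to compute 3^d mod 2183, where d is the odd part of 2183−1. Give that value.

2183 − 1 = 2182 = 2^1 · 1091, so d = 1091.
3^1 ≡ 3 (mod 2183)
3^2 ≡ 3^2 = 9 ≡ 9 (mod 2183)
3^4 ≡ 9^2 = 81 ≡ 81 (mod 2183)
3^8 ≡ 81^2 = 6561 ≡ 12 (mod 2183)
3^16 ≡ 12^2 = 144 ≡ 144 (mod 2183)
3^32 ≡ 144^2 = 20736 ≡ 1089 (mod 2183)
3^64 ≡ 1089^2 = 1185921 ≡ 552 (mod 2183)
3^128 ≡ 552^2 = 304704 ≡ 1267 (mod 2183)
3^256 ≡ 1267^2 = 1605289 ≡ 784 (mod 2183)
3^512 ≡ 784^2 = 614656 ≡ 1233 (mod 2183)
3^1024 ≡ 1233^2 = 1520289 ≡ 921 (mod 2183)
1091 = 1024 + 64 + 2 + 1 in binary powers of 2.
So 3^1091 ≡ 921 · 552 · 9 · 3 ≡ 2063 (mod 2183).
Squaring chain: 2063; never reaches −1, so base 3 is a Miller–Rabin witness that 2183 is composite.

2063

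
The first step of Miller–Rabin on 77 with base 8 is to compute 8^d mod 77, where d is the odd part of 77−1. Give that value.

29

77 − 1 = 76 = 2^2 · 19, so d = 19.
8^1 ≡ 8 (mod 77)
8^2 ≡ 8^2 = 64 ≡ 64 (mod 77)
8^4 ≡ 64^2 = 4096 ≡ 15 (mod 77)
8^8 ≡ 15^2 = 225 ≡ 71 (mod 77)
8^16 ≡ 71^2 = 5041 ≡ 36 (mod 77)
19 = 16 + 2 + 1 in binary powers of 2.
So 8^19 ≡ 36 · 64 · 8 ≡ 29 (mod 77).
Squaring chain: 29 → 71; never reaches −1, so base 8 is a Miller–Rabin witness that 77 is composite.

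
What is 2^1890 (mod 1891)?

2^1 ≡ 2 (mod 1891)
2^2 ≡ 2^2 = 4 ≡ 4 (mod 1891)
2^4 ≡ 4^2 = 16 ≡ 16 (mod 1891)
2^8 ≡ 16^2 = 256 ≡ 256 (mod 1891)
2^16 ≡ 256^2 = 65536 ≡ 1242 (mod 1891)
2^32 ≡ 1242^2 = 1542564 ≡ 1399 (mod 1891)
2^64 ≡ 1399^2 = 1957201 ≡ 16 (mod 1891)
2^128 ≡ 16^2 = 256 ≡ 256 (mod 1891)
2^256 ≡ 256^2 = 65536 ≡ 1242 (mod 1891)
2^512 ≡ 1242^2 = 1542564 ≡ 1399 (mod 1891)
2^1024 ≡ 1399^2 = 1957201 ≡ 16 (mod 1891)
1890 = 1024 + 512 + 256 + 64 + 32 + 2 in binary powers of 2.
So 2^1890 ≡ 16 · 1399 · 1242 · 16 · 1399 · 4 ≡ 1768 (mod 1891).
Since 1768 ≠ 1, base 2 is a Fermat witness: 1891 is composite.

1768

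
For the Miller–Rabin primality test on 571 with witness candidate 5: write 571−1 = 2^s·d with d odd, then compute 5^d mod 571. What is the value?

571 − 1 = 570 = 2^1 · 285, so d = 285.
5^1 ≡ 5 (mod 571)
5^2 ≡ 5^2 = 25 ≡ 25 (mod 571)
5^4 ≡ 25^2 = 625 ≡ 54 (mod 571)
5^8 ≡ 54^2 = 2916 ≡ 61 (mod 571)
5^16 ≡ 61^2 = 3721 ≡ 295 (mod 571)
5^32 ≡ 295^2 = 87025 ≡ 233 (mod 571)
5^64 ≡ 233^2 = 54289 ≡ 44 (mod 571)
5^128 ≡ 44^2 = 1936 ≡ 223 (mod 571)
5^256 ≡ 223^2 = 49729 ≡ 52 (mod 571)
285 = 256 + 16 + 8 + 4 + 1 in binary powers of 2.
So 5^285 ≡ 52 · 295 · 61 · 54 · 5 ≡ 1 (mod 571).
Since 5^d ≡ 1 (mod 571), base 5 does not prove 571 composite.

1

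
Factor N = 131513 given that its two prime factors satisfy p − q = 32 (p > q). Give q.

Since p = q + 32, we have 131513 = q(q + 32), so q² + 32q − 131513 = 0.
Discriminant: 32² + 4·131513 = 1024 + 526052 = 527076; √527076 = 726.
q = (−32 + 726)/2 = 347, and p = q + 32 = 379.
Check: 347 · 379 = 131513.

347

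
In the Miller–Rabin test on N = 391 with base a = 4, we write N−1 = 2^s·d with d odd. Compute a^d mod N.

391 − 1 = 390 = 2^1 · 195, so d = 195.
4^1 ≡ 4 (mod 391)
4^2 ≡ 4^2 = 16 ≡ 16 (mod 391)
4^4 ≡ 16^2 = 256 ≡ 256 (mod 391)
4^8 ≡ 256^2 = 65536 ≡ 239 (mod 391)
4^16 ≡ 239^2 = 57121 ≡ 35 (mod 391)
4^32 ≡ 35^2 = 1225 ≡ 52 (mod 391)
4^64 ≡ 52^2 = 2704 ≡ 358 (mod 391)
4^128 ≡ 358^2 = 128164 ≡ 307 (mod 391)
195 = 128 + 64 + 2 + 1 in binary powers of 2.
So 4^195 ≡ 307 · 358 · 16 · 4 ≡ 285 (mod 391).
Squaring chain: 285; never reaches −1, so base 4 is a Miller–Rabin witness that 391 is composite.

285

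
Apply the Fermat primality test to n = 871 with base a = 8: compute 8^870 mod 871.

662

8^1 ≡ 8 (mod 871)
8^2 ≡ 8^2 = 64 ≡ 64 (mod 871)
8^4 ≡ 64^2 = 4096 ≡ 612 (mod 871)
8^8 ≡ 612^2 = 374544 ≡ 14 (mod 871)
8^16 ≡ 14^2 = 196 ≡ 196 (mod 871)
8^32 ≡ 196^2 = 38416 ≡ 92 (mod 871)
8^64 ≡ 92^2 = 8464 ≡ 625 (mod 871)
8^128 ≡ 625^2 = 390625 ≡ 417 (mod 871)
8^256 ≡ 417^2 = 173889 ≡ 560 (mod 871)
8^512 ≡ 560^2 = 313600 ≡ 40 (mod 871)
870 = 512 + 256 + 64 + 32 + 4 + 2 in binary powers of 2.
So 8^870 ≡ 40 · 560 · 625 · 92 · 612 · 64 ≡ 662 (mod 871).
Since 662 ≠ 1, base 8 is a Fermat witness: 871 is composite.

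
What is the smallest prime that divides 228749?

31

228749 is odd.
Digit sum 32, not divisible by 3.
Ends in 9: not divisible by 5.
7: 228749 = 7·32678 + 3
11: 228749 = 11·20795 + 4
13: 228749 = 13·17596 + 1
17: 228749 = 17·13455 + 14
19: 228749 = 19·12039 + 8
23: 228749 = 23·9945 + 14
29: 228749 = 29·7887 + 26
31: 228749 = 31·7379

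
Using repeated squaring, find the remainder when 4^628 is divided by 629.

562

4^1 ≡ 4 (mod 629)
4^2 ≡ 4^2 = 16 ≡ 16 (mod 629)
4^4 ≡ 16^2 = 256 ≡ 256 (mod 629)
4^8 ≡ 256^2 = 65536 ≡ 120 (mod 629)
4^16 ≡ 120^2 = 14400 ≡ 562 (mod 629)
4^32 ≡ 562^2 = 315844 ≡ 86 (mod 629)
4^64 ≡ 86^2 = 7396 ≡ 477 (mod 629)
4^128 ≡ 477^2 = 227529 ≡ 460 (mod 629)
4^256 ≡ 460^2 = 211600 ≡ 256 (mod 629)
4^512 ≡ 256^2 = 65536 ≡ 120 (mod 629)
628 = 512 + 64 + 32 + 16 + 4 in binary powers of 2.
So 4^628 ≡ 120 · 477 · 86 · 562 · 256 ≡ 562 (mod 629).
Since 562 ≠ 1, base 4 is a Fermat witness: 629 is composite.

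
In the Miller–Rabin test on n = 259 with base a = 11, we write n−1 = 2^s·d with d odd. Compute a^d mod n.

36

259 − 1 = 258 = 2^1 · 129, so d = 129.
11^1 ≡ 11 (mod 259)
11^2 ≡ 11^2 = 121 ≡ 121 (mod 259)
11^4 ≡ 121^2 = 14641 ≡ 137 (mod 259)
11^8 ≡ 137^2 = 18769 ≡ 121 (mod 259)
11^16 ≡ 121^2 = 14641 ≡ 137 (mod 259)
11^32 ≡ 137^2 = 18769 ≡ 121 (mod 259)
11^64 ≡ 121^2 = 14641 ≡ 137 (mod 259)
11^128 ≡ 137^2 = 18769 ≡ 121 (mod 259)
129 = 128 + 1 in binary powers of 2.
So 11^129 ≡ 121 · 11 ≡ 36 (mod 259).
Squaring chain: 36; never reaches −1, so base 11 is a Miller–Rabin witness that 259 is composite.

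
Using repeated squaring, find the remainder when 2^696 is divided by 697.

18

2^1 ≡ 2 (mod 697)
2^2 ≡ 2^2 = 4 ≡ 4 (mod 697)
2^4 ≡ 4^2 = 16 ≡ 16 (mod 697)
2^8 ≡ 16^2 = 256 ≡ 256 (mod 697)
2^16 ≡ 256^2 = 65536 ≡ 18 (mod 697)
2^32 ≡ 18^2 = 324 ≡ 324 (mod 697)
2^64 ≡ 324^2 = 104976 ≡ 426 (mod 697)
2^128 ≡ 426^2 = 181476 ≡ 256 (mod 697)
2^256 ≡ 256^2 = 65536 ≡ 18 (mod 697)
2^512 ≡ 18^2 = 324 ≡ 324 (mod 697)
696 = 512 + 128 + 32 + 16 + 8 in binary powers of 2.
So 2^696 ≡ 324 · 256 · 324 · 18 · 256 ≡ 18 (mod 697).
Since 18 ≠ 1, base 2 is a Fermat witness: 697 is composite.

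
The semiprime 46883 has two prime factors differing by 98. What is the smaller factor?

Since p = q + 98, we have 46883 = q(q + 98), so q² + 98q − 46883 = 0.
Discriminant: 98² + 4·46883 = 9604 + 187532 = 197136; √197136 = 444.
q = (−98 + 444)/2 = 173, and p = q + 98 = 271.
Check: 173 · 271 = 46883.

173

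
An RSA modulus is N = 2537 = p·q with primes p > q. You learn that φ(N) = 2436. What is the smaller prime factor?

φ(n) = (p−1)(q−1) = n − (p+q) + 1, so p + q = 2537 − 2436 + 1 = 102.
p and q are the roots of t² − 102t + 2537 = 0.
Discriminant: 102² − 4·2537 = 10404 − 10148 = 256; √256 = 16.
q = (102 − 16)/2 = 43, p = (102 + 16)/2 = 59.
Check: 43 · 59 = 2537.

43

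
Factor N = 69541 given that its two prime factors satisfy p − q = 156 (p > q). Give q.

197

Since p = q + 156, we have 69541 = q(q + 156), so q² + 156q − 69541 = 0.
Discriminant: 156² + 4·69541 = 24336 + 278164 = 302500; √302500 = 550.
q = (−156 + 550)/2 = 197, and p = q + 156 = 353.
Check: 197 · 353 = 69541.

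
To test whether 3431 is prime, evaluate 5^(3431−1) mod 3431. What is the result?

1191

5^1 ≡ 5 (mod 3431)
5^2 ≡ 5^2 = 25 ≡ 25 (mod 3431)
5^4 ≡ 25^2 = 625 ≡ 625 (mod 3431)
5^8 ≡ 625^2 = 390625 ≡ 2922 (mod 3431)
5^16 ≡ 2922^2 = 8538084 ≡ 1756 (mod 3431)
5^32 ≡ 1756^2 = 3083536 ≡ 2498 (mod 3431)
5^64 ≡ 2498^2 = 6240004 ≡ 2446 (mod 3431)
5^128 ≡ 2446^2 = 5982916 ≡ 2683 (mod 3431)
5^256 ≡ 2683^2 = 7198489 ≡ 251 (mod 3431)
5^512 ≡ 251^2 = 63001 ≡ 1243 (mod 3431)
5^1024 ≡ 1243^2 = 1545049 ≡ 1099 (mod 3431)
5^2048 ≡ 1099^2 = 1207801 ≡ 89 (mod 3431)
3430 = 2048 + 1024 + 256 + 64 + 32 + 4 + 2 in binary powers of 2.
So 5^3430 ≡ 89 · 1099 · 251 · 2446 · 2498 · 625 · 25 ≡ 1191 (mod 3431).
Since 1191 ≠ 1, base 5 is a Fermat witness: 3431 is composite.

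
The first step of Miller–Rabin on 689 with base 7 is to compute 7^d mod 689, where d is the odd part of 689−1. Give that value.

689 − 1 = 688 = 2^4 · 43, so d = 43.
7^1 ≡ 7 (mod 689)
7^2 ≡ 7^2 = 49 ≡ 49 (mod 689)
7^4 ≡ 49^2 = 2401 ≡ 334 (mod 689)
7^8 ≡ 334^2 = 111556 ≡ 627 (mod 689)
7^16 ≡ 627^2 = 393129 ≡ 399 (mod 689)
7^32 ≡ 399^2 = 159201 ≡ 42 (mod 689)
43 = 32 + 8 + 2 + 1 in binary powers of 2.
So 7^43 ≡ 42 · 627 · 49 · 7 ≡ 461 (mod 689).
Squaring chain: 461 → 309 → 399 → 42; never reaches −1, so base 7 is a Miller–Rabin witness that 689 is composite.

461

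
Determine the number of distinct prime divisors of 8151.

4

8151 = 3 · 2717
2717 = 11 · 247
247 = 13 · 19
8151 = 3 · 11 · 13 · 19, which has 4 distinct prime factors.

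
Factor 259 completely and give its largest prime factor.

37

259 = 7 · 37
37 is prime.
So 259 = 7 · 37; the largest prime factor is 37.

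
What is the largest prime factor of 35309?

67

35309 = 17 · 2077
2077 = 31 · 67
67 is prime.
So 35309 = 17 · 31 · 67; the largest prime factor is 67.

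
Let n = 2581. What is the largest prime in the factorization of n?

2581 = 29 · 89
89 is prime.
So 2581 = 29 · 89; the largest prime factor is 89.

89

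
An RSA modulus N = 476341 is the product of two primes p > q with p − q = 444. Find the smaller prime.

503

Since p = q + 444, we have 476341 = q(q + 444), so q² + 444q − 476341 = 0.
Discriminant: 444² + 4·476341 = 197136 + 1905364 = 2102500; √2102500 = 1450.
q = (−444 + 1450)/2 = 503, and p = q + 444 = 947.
Check: 503 · 947 = 476341.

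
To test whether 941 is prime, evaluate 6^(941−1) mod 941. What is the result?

1

6^1 ≡ 6 (mod 941)
6^2 ≡ 6^2 = 36 ≡ 36 (mod 941)
6^4 ≡ 36^2 = 1296 ≡ 355 (mod 941)
6^8 ≡ 355^2 = 126025 ≡ 872 (mod 941)
6^16 ≡ 872^2 = 760384 ≡ 56 (mod 941)
6^32 ≡ 56^2 = 3136 ≡ 313 (mod 941)
6^64 ≡ 313^2 = 97969 ≡ 105 (mod 941)
6^128 ≡ 105^2 = 11025 ≡ 674 (mod 941)
6^256 ≡ 674^2 = 454276 ≡ 714 (mod 941)
6^512 ≡ 714^2 = 509796 ≡ 715 (mod 941)
940 = 512 + 256 + 128 + 32 + 8 + 4 in binary powers of 2.
So 6^940 ≡ 715 · 714 · 674 · 313 · 872 · 355 ≡ 1 (mod 941).
Since the result is 1, base 6 gives no evidence that 941 is composite.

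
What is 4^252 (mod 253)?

236

4^1 ≡ 4 (mod 253)
4^2 ≡ 4^2 = 16 ≡ 16 (mod 253)
4^4 ≡ 16^2 = 256 ≡ 3 (mod 253)
4^8 ≡ 3^2 = 9 ≡ 9 (mod 253)
4^16 ≡ 9^2 = 81 ≡ 81 (mod 253)
4^32 ≡ 81^2 = 6561 ≡ 236 (mod 253)
4^64 ≡ 236^2 = 55696 ≡ 36 (mod 253)
4^128 ≡ 36^2 = 1296 ≡ 31 (mod 253)
252 = 128 + 64 + 32 + 16 + 8 + 4 in binary powers of 2.
So 4^252 ≡ 31 · 36 · 236 · 81 · 9 · 3 ≡ 236 (mod 253).
Since 236 ≠ 1, base 4 is a Fermat witness: 253 is composite.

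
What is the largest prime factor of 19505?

19505 = 5 · 3901
3901 = 47 · 83
83 is prime.
So 19505 = 5 · 47 · 83; the largest prime factor is 83.

83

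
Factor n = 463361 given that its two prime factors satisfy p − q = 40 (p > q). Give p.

Since p = q + 40, we have 463361 = q(q + 40), so q² + 40q − 463361 = 0.
Discriminant: 40² + 4·463361 = 1600 + 1853444 = 1855044; √1855044 = 1362.
q = (−40 + 1362)/2 = 661, and p = q + 40 = 701.
Check: 661 · 701 = 463361.

701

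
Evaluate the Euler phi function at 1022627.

Factor: 1022627 = 29 · 179 · 197.
φ(1022627) = (29−1) · (179−1) · (197−1) = 28 · 178 · 196 = 976864.

976864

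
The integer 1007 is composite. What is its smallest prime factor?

1007 is odd.
Digit sum 8, not divisible by 3.
Ends in 7: not divisible by 5.
7: 1007 = 7·143 + 6
11: 1007 = 11·91 + 6
13: 1007 = 13·77 + 6
17: 1007 = 17·59 + 4
19: 1007 = 19·53

19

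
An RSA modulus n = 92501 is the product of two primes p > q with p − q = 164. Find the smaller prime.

Since p = q + 164, we have 92501 = q(q + 164), so q² + 164q − 92501 = 0.
Discriminant: 164² + 4·92501 = 26896 + 370004 = 396900; √396900 = 630.
q = (−164 + 630)/2 = 233, and p = q + 164 = 397.
Check: 233 · 397 = 92501.

233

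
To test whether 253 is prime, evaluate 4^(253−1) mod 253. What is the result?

4^1 ≡ 4 (mod 253)
4^2 ≡ 4^2 = 16 ≡ 16 (mod 253)
4^4 ≡ 16^2 = 256 ≡ 3 (mod 253)
4^8 ≡ 3^2 = 9 ≡ 9 (mod 253)
4^16 ≡ 9^2 = 81 ≡ 81 (mod 253)
4^32 ≡ 81^2 = 6561 ≡ 236 (mod 253)
4^64 ≡ 236^2 = 55696 ≡ 36 (mod 253)
4^128 ≡ 36^2 = 1296 ≡ 31 (mod 253)
252 = 128 + 64 + 32 + 16 + 8 + 4 in binary powers of 2.
So 4^252 ≡ 31 · 36 · 236 · 81 · 9 · 3 ≡ 236 (mod 253).
Since 236 ≠ 1, base 4 is a Fermat witness: 253 is composite.

236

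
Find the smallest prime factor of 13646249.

61

13646249 is odd.
Digit sum 35, not divisible by 3.
Ends in 9: not divisible by 5.
7: 13646249 = 7·1949464 + 1
11: 13646249 = 11·1240568 + 1
13: 13646249 = 13·1049711 + 6
17: 13646249 = 17·802720 + 9
19: 13646249 = 19·718223 + 12
23: 13646249 = 23·593315 + 4
29: 13646249 = 29·470560 + 9
31: 13646249 = 31·440201 + 18
37: 13646249 = 37·368817 + 20
41: 13646249 = 41·332835 + 14
43: 13646249 = 43·317354 + 27
47: 13646249 = 47·290345 + 34
53: 13646249 = 53·257476 + 21
59: 13646249 = 59·231292 + 21
61: 13646249 = 61·223709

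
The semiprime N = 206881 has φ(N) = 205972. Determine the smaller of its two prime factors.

443

φ(n) = (p−1)(q−1) = n − (p+q) + 1, so p + q = 206881 − 205972 + 1 = 910.
p and q are the roots of t² − 910t + 206881 = 0.
Discriminant: 910² − 4·206881 = 828100 − 827524 = 576; √576 = 24.
q = (910 − 24)/2 = 443, p = (910 + 24)/2 = 467.
Check: 443 · 467 = 206881.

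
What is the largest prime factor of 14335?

14335 = 5 · 2867
2867 = 47 · 61
61 is prime.
So 14335 = 5 · 47 · 61; the largest prime factor is 61.

61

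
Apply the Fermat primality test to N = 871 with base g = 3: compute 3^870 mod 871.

3^1 ≡ 3 (mod 871)
3^2 ≡ 3^2 = 9 ≡ 9 (mod 871)
3^4 ≡ 9^2 = 81 ≡ 81 (mod 871)
3^8 ≡ 81^2 = 6561 ≡ 464 (mod 871)
3^16 ≡ 464^2 = 215296 ≡ 159 (mod 871)
3^32 ≡ 159^2 = 25281 ≡ 22 (mod 871)
3^64 ≡ 22^2 = 484 ≡ 484 (mod 871)
3^128 ≡ 484^2 = 234256 ≡ 828 (mod 871)
3^256 ≡ 828^2 = 685584 ≡ 107 (mod 871)
3^512 ≡ 107^2 = 11449 ≡ 126 (mod 871)
870 = 512 + 256 + 64 + 32 + 4 + 2 in binary powers of 2.
So 3^870 ≡ 126 · 107 · 484 · 22 · 81 · 9 ≡ 131 (mod 871).
Since 131 ≠ 1, base 3 is a Fermat witness: 871 is composite.

131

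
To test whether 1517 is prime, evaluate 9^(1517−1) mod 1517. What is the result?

493

9^1 ≡ 9 (mod 1517)
9^2 ≡ 9^2 = 81 ≡ 81 (mod 1517)
9^4 ≡ 81^2 = 6561 ≡ 493 (mod 1517)
9^8 ≡ 493^2 = 243049 ≡ 329 (mod 1517)
9^16 ≡ 329^2 = 108241 ≡ 534 (mod 1517)
9^32 ≡ 534^2 = 285156 ≡ 1477 (mod 1517)
9^64 ≡ 1477^2 = 2181529 ≡ 83 (mod 1517)
9^128 ≡ 83^2 = 6889 ≡ 821 (mod 1517)
9^256 ≡ 821^2 = 674041 ≡ 493 (mod 1517)
9^512 ≡ 493^2 = 243049 ≡ 329 (mod 1517)
9^1024 ≡ 329^2 = 108241 ≡ 534 (mod 1517)
1516 = 1024 + 256 + 128 + 64 + 32 + 8 + 4 in binary powers of 2.
So 9^1516 ≡ 534 · 493 · 821 · 83 · 1477 · 329 · 493 ≡ 493 (mod 1517).
Since 493 ≠ 1, base 9 is a Fermat witness: 1517 is composite.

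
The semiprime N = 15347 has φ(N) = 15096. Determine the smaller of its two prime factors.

103

φ(n) = (p−1)(q−1) = n − (p+q) + 1, so p + q = 15347 − 15096 + 1 = 252.
p and q are the roots of t² − 252t + 15347 = 0.
Discriminant: 252² − 4·15347 = 63504 − 61388 = 2116; √2116 = 46.
q = (252 − 46)/2 = 103, p = (252 + 46)/2 = 149.
Check: 103 · 149 = 15347.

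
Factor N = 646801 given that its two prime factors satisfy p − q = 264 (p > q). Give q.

Since p = q + 264, we have 646801 = q(q + 264), so q² + 264q − 646801 = 0.
Discriminant: 264² + 4·646801 = 69696 + 2587204 = 2656900; √2656900 = 1630.
q = (−264 + 1630)/2 = 683, and p = q + 264 = 947.
Check: 683 · 947 = 646801.

683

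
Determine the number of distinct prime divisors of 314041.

4

314041 = 7^2 · 6409
6409 = 13 · 493
493 = 17 · 29
314041 = 7^2 · 13 · 17 · 29, which has 4 distinct prime factors.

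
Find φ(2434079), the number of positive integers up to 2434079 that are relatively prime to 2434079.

Factor: 2434079 = 109 · 137 · 163.
φ(2434079) = (109−1) · (137−1) · (163−1) = 108 · 136 · 162 = 2379456.

2379456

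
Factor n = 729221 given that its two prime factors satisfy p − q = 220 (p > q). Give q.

Since p = q + 220, we have 729221 = q(q + 220), so q² + 220q − 729221 = 0.
Discriminant: 220² + 4·729221 = 48400 + 2916884 = 2965284; √2965284 = 1722.
q = (−220 + 1722)/2 = 751, and p = q + 220 = 971.
Check: 751 · 971 = 729221.

751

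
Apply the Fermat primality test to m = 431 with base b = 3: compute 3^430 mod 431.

1

3^1 ≡ 3 (mod 431)
3^2 ≡ 3^2 = 9 ≡ 9 (mod 431)
3^4 ≡ 9^2 = 81 ≡ 81 (mod 431)
3^8 ≡ 81^2 = 6561 ≡ 96 (mod 431)
3^16 ≡ 96^2 = 9216 ≡ 165 (mod 431)
3^32 ≡ 165^2 = 27225 ≡ 72 (mod 431)
3^64 ≡ 72^2 = 5184 ≡ 12 (mod 431)
3^128 ≡ 12^2 = 144 ≡ 144 (mod 431)
3^256 ≡ 144^2 = 20736 ≡ 48 (mod 431)
430 = 256 + 128 + 32 + 8 + 4 + 2 in binary powers of 2.
So 3^430 ≡ 48 · 144 · 72 · 96 · 81 · 9 ≡ 1 (mod 431).
Since the result is 1, base 3 gives no evidence that 431 is composite.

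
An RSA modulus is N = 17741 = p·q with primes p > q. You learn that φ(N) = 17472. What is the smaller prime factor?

φ(n) = (p−1)(q−1) = n − (p+q) + 1, so p + q = 17741 − 17472 + 1 = 270.
p and q are the roots of t² − 270t + 17741 = 0.
Discriminant: 270² − 4·17741 = 72900 − 70964 = 1936; √1936 = 44.
q = (270 − 44)/2 = 113, p = (270 + 44)/2 = 157.
Check: 113 · 157 = 17741.

113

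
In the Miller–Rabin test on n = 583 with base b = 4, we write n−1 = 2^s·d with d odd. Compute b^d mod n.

70

583 − 1 = 582 = 2^1 · 291, so d = 291.
4^1 ≡ 4 (mod 583)
4^2 ≡ 4^2 = 16 ≡ 16 (mod 583)
4^4 ≡ 16^2 = 256 ≡ 256 (mod 583)
4^8 ≡ 256^2 = 65536 ≡ 240 (mod 583)
4^16 ≡ 240^2 = 57600 ≡ 466 (mod 583)
4^32 ≡ 466^2 = 217156 ≡ 280 (mod 583)
4^64 ≡ 280^2 = 78400 ≡ 278 (mod 583)
4^128 ≡ 278^2 = 77284 ≡ 328 (mod 583)
4^256 ≡ 328^2 = 107584 ≡ 312 (mod 583)
291 = 256 + 32 + 2 + 1 in binary powers of 2.
So 4^291 ≡ 312 · 280 · 16 · 4 ≡ 70 (mod 583).
Squaring chain: 70; never reaches −1, so base 4 is a Miller–Rabin witness that 583 is composite.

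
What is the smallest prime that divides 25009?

25009 is odd.
Digit sum 16, not divisible by 3.
Ends in 9: not divisible by 5.
7: 25009 = 7·3572 + 5
11: 25009 = 11·2273 + 6
13: 25009 = 13·1923 + 10
17: 25009 = 17·1471 + 2
19: 25009 = 19·1316 + 5
23: 25009 = 23·1087 + 8
29: 25009 = 29·862 + 11
31: 25009 = 31·806 + 23
37: 25009 = 37·675 + 34
41: 25009 = 41·609 + 40
43: 25009 = 43·581 + 26
47: 25009 = 47·532 + 5
53: 25009 = 53·471 + 46
59: 25009 = 59·423 + 52
61: 25009 = 61·409 + 60
67: 25009 = 67·373 + 18
71: 25009 = 71·352 + 17
73: 25009 = 73·342 + 43
79: 25009 = 79·316 + 45
83: 25009 = 83·301 + 26
89: 25009 = 89·281

89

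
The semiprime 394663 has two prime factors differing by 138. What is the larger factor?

Since p = q + 138, we have 394663 = q(q + 138), so q² + 138q − 394663 = 0.
Discriminant: 138² + 4·394663 = 19044 + 1578652 = 1597696; √1597696 = 1264.
q = (−138 + 1264)/2 = 563, and p = q + 138 = 701.
Check: 563 · 701 = 394663.

701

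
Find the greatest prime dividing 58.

58 = 2 · 29
29 is prime.
So 58 = 2 · 29; the largest prime factor is 29.

29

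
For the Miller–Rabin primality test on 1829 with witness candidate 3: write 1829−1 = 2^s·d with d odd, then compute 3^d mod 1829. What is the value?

1829 − 1 = 1828 = 2^2 · 457, so d = 457.
3^1 ≡ 3 (mod 1829)
3^2 ≡ 3^2 = 9 ≡ 9 (mod 1829)
3^4 ≡ 9^2 = 81 ≡ 81 (mod 1829)
3^8 ≡ 81^2 = 6561 ≡ 1074 (mod 1829)
3^16 ≡ 1074^2 = 1153476 ≡ 1206 (mod 1829)
3^32 ≡ 1206^2 = 1454436 ≡ 381 (mod 1829)
3^64 ≡ 381^2 = 145161 ≡ 670 (mod 1829)
3^128 ≡ 670^2 = 448900 ≡ 795 (mod 1829)
3^256 ≡ 795^2 = 632025 ≡ 1020 (mod 1829)
457 = 256 + 128 + 64 + 8 + 1 in binary powers of 2.
So 3^457 ≡ 1020 · 795 · 670 · 1074 · 3 ≡ 1195 (mod 1829).
Squaring chain: 1195 → 1405; never reaches −1, so base 3 is a Miller–Rabin witness that 1829 is composite.

1195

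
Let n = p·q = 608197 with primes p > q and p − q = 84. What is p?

Since p = q + 84, we have 608197 = q(q + 84), so q² + 84q − 608197 = 0.
Discriminant: 84² + 4·608197 = 7056 + 2432788 = 2439844; √2439844 = 1562.
q = (−84 + 1562)/2 = 739, and p = q + 84 = 823.
Check: 739 · 823 = 608197.

823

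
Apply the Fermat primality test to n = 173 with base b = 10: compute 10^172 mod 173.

10^1 ≡ 10 (mod 173)
10^2 ≡ 10^2 = 100 ≡ 100 (mod 173)
10^4 ≡ 100^2 = 10000 ≡ 139 (mod 173)
10^8 ≡ 139^2 = 19321 ≡ 118 (mod 173)
10^16 ≡ 118^2 = 13924 ≡ 84 (mod 173)
10^32 ≡ 84^2 = 7056 ≡ 136 (mod 173)
10^64 ≡ 136^2 = 18496 ≡ 158 (mod 173)
10^128 ≡ 158^2 = 24964 ≡ 52 (mod 173)
172 = 128 + 32 + 8 + 4 in binary powers of 2.
So 10^172 ≡ 52 · 136 · 118 · 139 ≡ 1 (mod 173).
Since the result is 1, base 10 gives no evidence that 173 is composite.

1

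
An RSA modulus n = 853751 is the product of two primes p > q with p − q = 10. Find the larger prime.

929

Since p = q + 10, we have 853751 = q(q + 10), so q² + 10q − 853751 = 0.
Discriminant: 10² + 4·853751 = 100 + 3415004 = 3415104; √3415104 = 1848.
q = (−10 + 1848)/2 = 919, and p = q + 10 = 929.
Check: 919 · 929 = 853751.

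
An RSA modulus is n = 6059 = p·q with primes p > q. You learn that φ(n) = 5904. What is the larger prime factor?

φ(n) = (p−1)(q−1) = n − (p+q) + 1, so p + q = 6059 − 5904 + 1 = 156.
p and q are the roots of t² − 156t + 6059 = 0.
Discriminant: 156² − 4·6059 = 24336 − 24236 = 100; √100 = 10.
q = (156 − 10)/2 = 73, p = (156 + 10)/2 = 83.
Check: 73 · 83 = 6059.

83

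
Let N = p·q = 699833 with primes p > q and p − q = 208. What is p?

947

Since p = q + 208, we have 699833 = q(q + 208), so q² + 208q − 699833 = 0.
Discriminant: 208² + 4·699833 = 43264 + 2799332 = 2842596; √2842596 = 1686.
q = (−208 + 1686)/2 = 739, and p = q + 208 = 947.
Check: 739 · 947 = 699833.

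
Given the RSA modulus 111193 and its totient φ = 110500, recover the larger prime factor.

443

φ(n) = (p−1)(q−1) = n − (p+q) + 1, so p + q = 111193 − 110500 + 1 = 694.
p and q are the roots of t² − 694t + 111193 = 0.
Discriminant: 694² − 4·111193 = 481636 − 444772 = 36864; √36864 = 192.
q = (694 − 192)/2 = 251, p = (694 + 192)/2 = 443.
Check: 251 · 443 = 111193.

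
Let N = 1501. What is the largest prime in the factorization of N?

79

1501 = 19 · 79
79 is prime.
So 1501 = 19 · 79; the largest prime factor is 79.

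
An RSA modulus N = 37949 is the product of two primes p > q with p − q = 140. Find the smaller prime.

Since p = q + 140, we have 37949 = q(q + 140), so q² + 140q − 37949 = 0.
Discriminant: 140² + 4·37949 = 19600 + 151796 = 171396; √171396 = 414.
q = (−140 + 414)/2 = 137, and p = q + 140 = 277.
Check: 137 · 277 = 37949.

137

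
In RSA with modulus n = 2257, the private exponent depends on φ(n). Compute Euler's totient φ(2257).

2160

Factor: 2257 = 37 · 61.
φ(2257) = (37−1) · (61−1) = 36 · 60 = 2160.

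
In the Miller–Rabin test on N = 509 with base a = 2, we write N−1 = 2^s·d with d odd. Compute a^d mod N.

301

509 − 1 = 508 = 2^2 · 127, so d = 127.
2^1 ≡ 2 (mod 509)
2^2 ≡ 2^2 = 4 ≡ 4 (mod 509)
2^4 ≡ 4^2 = 16 ≡ 16 (mod 509)
2^8 ≡ 16^2 = 256 ≡ 256 (mod 509)
2^16 ≡ 256^2 = 65536 ≡ 384 (mod 509)
2^32 ≡ 384^2 = 147456 ≡ 355 (mod 509)
2^64 ≡ 355^2 = 126025 ≡ 302 (mod 509)
127 = 64 + 32 + 16 + 8 + 4 + 2 + 1 in binary powers of 2.
So 2^127 ≡ 302 · 355 · 384 · 256 · 16 · 4 · 2 ≡ 301 (mod 509).
Squaring chain: 301 → 508; reaches −1, so base 2 does not prove 509 composite.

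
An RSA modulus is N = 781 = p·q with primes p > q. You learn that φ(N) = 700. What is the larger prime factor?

71

φ(n) = (p−1)(q−1) = n − (p+q) + 1, so p + q = 781 − 700 + 1 = 82.
p and q are the roots of t² − 82t + 781 = 0.
Discriminant: 82² − 4·781 = 6724 − 3124 = 3600; √3600 = 60.
q = (82 − 60)/2 = 11, p = (82 + 60)/2 = 71.
Check: 11 · 71 = 781.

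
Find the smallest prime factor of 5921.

5921 is odd.
Digit sum 17, not divisible by 3.
Ends in 1: not divisible by 5.
7: 5921 = 7·845 + 6
11: 5921 = 11·538 + 3
13: 5921 = 13·455 + 6
17: 5921 = 17·348 + 5
19: 5921 = 19·311 + 12
23: 5921 = 23·257 + 10
29: 5921 = 29·204 + 5
31: 5921 = 31·191

31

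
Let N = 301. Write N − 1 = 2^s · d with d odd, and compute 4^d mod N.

78

301 − 1 = 300 = 2^2 · 75, so d = 75.
4^1 ≡ 4 (mod 301)
4^2 ≡ 4^2 = 16 ≡ 16 (mod 301)
4^4 ≡ 16^2 = 256 ≡ 256 (mod 301)
4^8 ≡ 256^2 = 65536 ≡ 219 (mod 301)
4^16 ≡ 219^2 = 47961 ≡ 102 (mod 301)
4^32 ≡ 102^2 = 10404 ≡ 170 (mod 301)
4^64 ≡ 170^2 = 28900 ≡ 4 (mod 301)
75 = 64 + 8 + 2 + 1 in binary powers of 2.
So 4^75 ≡ 4 · 219 · 16 · 4 ≡ 78 (mod 301).
Squaring chain: 78 → 64; never reaches −1, so base 4 is a Miller–Rabin witness that 301 is composite.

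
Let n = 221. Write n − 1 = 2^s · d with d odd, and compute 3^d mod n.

221 − 1 = 220 = 2^2 · 55, so d = 55.
3^1 ≡ 3 (mod 221)
3^2 ≡ 3^2 = 9 ≡ 9 (mod 221)
3^4 ≡ 9^2 = 81 ≡ 81 (mod 221)
3^8 ≡ 81^2 = 6561 ≡ 152 (mod 221)
3^16 ≡ 152^2 = 23104 ≡ 120 (mod 221)
3^32 ≡ 120^2 = 14400 ≡ 35 (mod 221)
55 = 32 + 16 + 4 + 2 + 1 in binary powers of 2.
So 3^55 ≡ 35 · 120 · 81 · 9 · 3 ≡ 198 (mod 221).
Squaring chain: 198 → 87; never reaches −1, so base 3 is a Miller–Rabin witness that 221 is composite.

198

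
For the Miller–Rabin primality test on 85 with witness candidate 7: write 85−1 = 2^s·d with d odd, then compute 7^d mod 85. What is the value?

85 − 1 = 84 = 2^2 · 21, so d = 21.
7^1 ≡ 7 (mod 85)
7^2 ≡ 7^2 = 49 ≡ 49 (mod 85)
7^4 ≡ 49^2 = 2401 ≡ 21 (mod 85)
7^8 ≡ 21^2 = 441 ≡ 16 (mod 85)
7^16 ≡ 16^2 = 256 ≡ 1 (mod 85)
21 = 16 + 4 + 1 in binary powers of 2.
So 7^21 ≡ 1 · 21 · 7 ≡ 62 (mod 85).
Squaring chain: 62 → 19; never reaches −1, so base 7 is a Miller–Rabin witness that 85 is composite.

62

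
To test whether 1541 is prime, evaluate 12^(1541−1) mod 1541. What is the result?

967

12^1 ≡ 12 (mod 1541)
12^2 ≡ 12^2 = 144 ≡ 144 (mod 1541)
12^4 ≡ 144^2 = 20736 ≡ 703 (mod 1541)
12^8 ≡ 703^2 = 494209 ≡ 1089 (mod 1541)
12^16 ≡ 1089^2 = 1185921 ≡ 892 (mod 1541)
12^32 ≡ 892^2 = 795664 ≡ 508 (mod 1541)
12^64 ≡ 508^2 = 258064 ≡ 717 (mod 1541)
12^128 ≡ 717^2 = 514089 ≡ 936 (mod 1541)
12^256 ≡ 936^2 = 876096 ≡ 808 (mod 1541)
12^512 ≡ 808^2 = 652864 ≡ 1021 (mod 1541)
12^1024 ≡ 1021^2 = 1042441 ≡ 725 (mod 1541)
1540 = 1024 + 512 + 4 in binary powers of 2.
So 12^1540 ≡ 725 · 1021 · 703 ≡ 967 (mod 1541).
Since 967 ≠ 1, base 12 is a Fermat witness: 1541 is composite.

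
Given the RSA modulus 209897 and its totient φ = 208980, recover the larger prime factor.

487

φ(n) = (p−1)(q−1) = n − (p+q) + 1, so p + q = 209897 − 208980 + 1 = 918.
p and q are the roots of t² − 918t + 209897 = 0.
Discriminant: 918² − 4·209897 = 842724 − 839588 = 3136; √3136 = 56.
q = (918 − 56)/2 = 431, p = (918 + 56)/2 = 487.
Check: 431 · 487 = 209897.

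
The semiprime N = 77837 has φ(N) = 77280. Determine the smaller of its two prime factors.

277

φ(n) = (p−1)(q−1) = n − (p+q) + 1, so p + q = 77837 − 77280 + 1 = 558.
p and q are the roots of t² − 558t + 77837 = 0.
Discriminant: 558² − 4·77837 = 311364 − 311348 = 16; √16 = 4.
q = (558 − 4)/2 = 277, p = (558 + 4)/2 = 281.
Check: 277 · 281 = 77837.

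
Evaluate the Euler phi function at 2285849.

2229120

Factor: 2285849 = 73 · 173 · 181.
φ(2285849) = (73−1) · (173−1) · (181−1) = 72 · 172 · 180 = 2229120.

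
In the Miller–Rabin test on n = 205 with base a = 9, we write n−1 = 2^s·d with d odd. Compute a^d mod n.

205 − 1 = 204 = 2^2 · 51, so d = 51.
9^1 ≡ 9 (mod 205)
9^2 ≡ 9^2 = 81 ≡ 81 (mod 205)
9^4 ≡ 81^2 = 6561 ≡ 1 (mod 205)
9^8 ≡ 1^2 = 1 ≡ 1 (mod 205)
9^16 ≡ 1^2 = 1 ≡ 1 (mod 205)
9^32 ≡ 1^2 = 1 ≡ 1 (mod 205)
51 = 32 + 16 + 2 + 1 in binary powers of 2.
So 9^51 ≡ 1 · 1 · 81 · 9 ≡ 114 (mod 205).
Squaring chain: 114 → 81; never reaches −1, so base 9 is a Miller–Rabin witness that 205 is composite.

114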